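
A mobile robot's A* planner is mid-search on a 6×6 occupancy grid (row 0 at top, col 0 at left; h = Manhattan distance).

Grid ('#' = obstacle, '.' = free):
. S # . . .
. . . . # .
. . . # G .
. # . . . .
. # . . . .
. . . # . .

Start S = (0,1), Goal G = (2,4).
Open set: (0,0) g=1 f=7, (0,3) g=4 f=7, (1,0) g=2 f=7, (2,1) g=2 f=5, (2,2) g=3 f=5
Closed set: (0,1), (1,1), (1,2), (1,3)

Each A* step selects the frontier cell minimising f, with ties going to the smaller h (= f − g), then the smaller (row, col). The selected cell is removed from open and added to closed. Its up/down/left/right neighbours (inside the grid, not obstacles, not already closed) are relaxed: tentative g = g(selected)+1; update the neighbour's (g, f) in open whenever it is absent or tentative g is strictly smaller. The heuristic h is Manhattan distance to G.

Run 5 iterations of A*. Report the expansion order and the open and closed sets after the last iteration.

step 1: expand (2,2) (f=5, h=2) → closed; open now [(0,0) g=1 f=7, (0,3) g=4 f=7, (1,0) g=2 f=7, (2,1) g=2 f=5, (3,2) g=4 f=7]
step 2: expand (2,1) (f=5, h=3) → closed; open now [(0,0) g=1 f=7, (0,3) g=4 f=7, (1,0) g=2 f=7, (2,0) g=3 f=7, (3,2) g=4 f=7]
step 3: expand (0,3) (f=7, h=3) → closed; open now [(0,0) g=1 f=7, (0,4) g=5 f=7, (1,0) g=2 f=7, (2,0) g=3 f=7, (3,2) g=4 f=7]
step 4: expand (0,4) (f=7, h=2) → closed; open now [(0,0) g=1 f=7, (0,5) g=6 f=9, (1,0) g=2 f=7, (2,0) g=3 f=7, (3,2) g=4 f=7]
step 5: expand (3,2) (f=7, h=3) → closed; open now [(0,0) g=1 f=7, (0,5) g=6 f=9, (1,0) g=2 f=7, (2,0) g=3 f=7, (3,3) g=5 f=7, (4,2) g=5 f=9]

order=[(2,2) → (2,1) → (0,3) → (0,4) → (3,2)]; open=[(0,0) g=1 f=7, (0,5) g=6 f=9, (1,0) g=2 f=7, (2,0) g=3 f=7, (3,3) g=5 f=7, (4,2) g=5 f=9]; closed=[(0,1), (0,3), (0,4), (1,1), (1,2), (1,3), (2,1), (2,2), (3,2)]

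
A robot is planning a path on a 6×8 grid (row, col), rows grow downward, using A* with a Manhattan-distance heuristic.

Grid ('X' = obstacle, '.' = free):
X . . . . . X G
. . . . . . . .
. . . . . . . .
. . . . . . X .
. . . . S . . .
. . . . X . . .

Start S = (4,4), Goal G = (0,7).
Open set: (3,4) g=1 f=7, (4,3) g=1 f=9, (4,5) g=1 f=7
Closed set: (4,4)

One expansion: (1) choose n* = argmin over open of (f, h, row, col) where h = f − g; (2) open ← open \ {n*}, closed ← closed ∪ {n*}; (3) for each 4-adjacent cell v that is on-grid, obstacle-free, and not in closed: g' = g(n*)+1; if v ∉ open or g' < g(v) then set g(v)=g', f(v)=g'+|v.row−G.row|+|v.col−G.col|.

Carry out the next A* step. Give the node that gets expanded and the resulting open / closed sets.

step 1: expand (3,4) (f=7, h=6) → closed; open now [(2,4) g=2 f=7, (3,3) g=2 f=9, (3,5) g=2 f=7, (4,3) g=1 f=9, (4,5) g=1 f=7]

expanded=(3,4); open=[(2,4) g=2 f=7, (3,3) g=2 f=9, (3,5) g=2 f=7, (4,3) g=1 f=9, (4,5) g=1 f=7]; closed=[(3,4), (4,4)]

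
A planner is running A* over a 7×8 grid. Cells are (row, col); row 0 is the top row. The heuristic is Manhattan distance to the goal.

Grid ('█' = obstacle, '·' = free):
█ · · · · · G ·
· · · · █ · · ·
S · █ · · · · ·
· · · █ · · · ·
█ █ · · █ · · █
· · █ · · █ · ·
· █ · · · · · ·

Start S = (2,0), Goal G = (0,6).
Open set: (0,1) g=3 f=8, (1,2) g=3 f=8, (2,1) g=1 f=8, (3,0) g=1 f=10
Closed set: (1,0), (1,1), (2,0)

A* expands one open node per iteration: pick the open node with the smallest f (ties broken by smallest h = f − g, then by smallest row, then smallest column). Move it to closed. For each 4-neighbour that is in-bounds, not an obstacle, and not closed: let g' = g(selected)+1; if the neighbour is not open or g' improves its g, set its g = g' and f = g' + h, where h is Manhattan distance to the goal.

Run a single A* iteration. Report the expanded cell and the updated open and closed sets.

expanded=(0,1); open=[(0,2) g=4 f=8, (1,2) g=3 f=8, (2,1) g=1 f=8, (3,0) g=1 f=10]; closed=[(0,1), (1,0), (1,1), (2,0)]

step 1: expand (0,1) (f=8, h=5) → closed; open now [(0,2) g=4 f=8, (1,2) g=3 f=8, (2,1) g=1 f=8, (3,0) g=1 f=10]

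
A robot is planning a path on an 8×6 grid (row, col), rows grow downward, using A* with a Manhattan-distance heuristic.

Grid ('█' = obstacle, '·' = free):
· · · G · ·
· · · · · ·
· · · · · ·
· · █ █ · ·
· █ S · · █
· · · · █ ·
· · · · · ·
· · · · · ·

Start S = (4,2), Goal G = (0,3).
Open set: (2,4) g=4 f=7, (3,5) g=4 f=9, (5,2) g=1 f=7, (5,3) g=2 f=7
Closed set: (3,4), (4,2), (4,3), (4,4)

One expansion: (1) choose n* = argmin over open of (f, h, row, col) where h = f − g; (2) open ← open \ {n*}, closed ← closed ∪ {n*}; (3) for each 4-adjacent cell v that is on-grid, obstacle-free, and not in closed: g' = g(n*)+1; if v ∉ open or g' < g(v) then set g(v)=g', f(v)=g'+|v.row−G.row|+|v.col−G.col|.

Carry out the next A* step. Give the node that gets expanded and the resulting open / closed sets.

expanded=(2,4); open=[(1,4) g=5 f=7, (2,3) g=5 f=7, (2,5) g=5 f=9, (3,5) g=4 f=9, (5,2) g=1 f=7, (5,3) g=2 f=7]; closed=[(2,4), (3,4), (4,2), (4,3), (4,4)]

step 1: expand (2,4) (f=7, h=3) → closed; open now [(1,4) g=5 f=7, (2,3) g=5 f=7, (2,5) g=5 f=9, (3,5) g=4 f=9, (5,2) g=1 f=7, (5,3) g=2 f=7]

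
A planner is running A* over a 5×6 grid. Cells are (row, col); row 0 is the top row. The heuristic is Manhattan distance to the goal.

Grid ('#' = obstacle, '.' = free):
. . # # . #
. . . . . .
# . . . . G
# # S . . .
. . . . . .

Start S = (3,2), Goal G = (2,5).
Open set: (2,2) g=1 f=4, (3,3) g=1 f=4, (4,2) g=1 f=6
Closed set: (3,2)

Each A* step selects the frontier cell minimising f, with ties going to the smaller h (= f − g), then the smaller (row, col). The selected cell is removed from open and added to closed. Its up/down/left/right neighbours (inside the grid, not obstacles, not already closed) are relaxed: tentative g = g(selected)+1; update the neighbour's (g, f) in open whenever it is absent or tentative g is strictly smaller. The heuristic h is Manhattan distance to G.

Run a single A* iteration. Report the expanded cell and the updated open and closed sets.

expanded=(2,2); open=[(1,2) g=2 f=6, (2,1) g=2 f=6, (2,3) g=2 f=4, (3,3) g=1 f=4, (4,2) g=1 f=6]; closed=[(2,2), (3,2)]

step 1: expand (2,2) (f=4, h=3) → closed; open now [(1,2) g=2 f=6, (2,1) g=2 f=6, (2,3) g=2 f=4, (3,3) g=1 f=4, (4,2) g=1 f=6]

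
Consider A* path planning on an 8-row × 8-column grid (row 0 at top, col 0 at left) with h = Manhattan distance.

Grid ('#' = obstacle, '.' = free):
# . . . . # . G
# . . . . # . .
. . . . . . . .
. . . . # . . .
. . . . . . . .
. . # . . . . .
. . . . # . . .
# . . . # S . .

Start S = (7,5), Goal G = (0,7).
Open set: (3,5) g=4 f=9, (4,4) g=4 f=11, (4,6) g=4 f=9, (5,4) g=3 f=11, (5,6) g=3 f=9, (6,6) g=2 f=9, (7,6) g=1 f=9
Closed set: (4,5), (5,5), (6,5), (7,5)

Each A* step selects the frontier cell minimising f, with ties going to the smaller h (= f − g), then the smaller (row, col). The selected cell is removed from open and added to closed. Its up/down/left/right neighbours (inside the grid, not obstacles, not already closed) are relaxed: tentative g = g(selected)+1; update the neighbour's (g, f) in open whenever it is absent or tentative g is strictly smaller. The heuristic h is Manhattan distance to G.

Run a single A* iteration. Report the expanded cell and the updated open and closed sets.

step 1: expand (3,5) (f=9, h=5) → closed; open now [(2,5) g=5 f=9, (3,6) g=5 f=9, (4,4) g=4 f=11, (4,6) g=4 f=9, (5,4) g=3 f=11, (5,6) g=3 f=9, (6,6) g=2 f=9, (7,6) g=1 f=9]

expanded=(3,5); open=[(2,5) g=5 f=9, (3,6) g=5 f=9, (4,4) g=4 f=11, (4,6) g=4 f=9, (5,4) g=3 f=11, (5,6) g=3 f=9, (6,6) g=2 f=9, (7,6) g=1 f=9]; closed=[(3,5), (4,5), (5,5), (6,5), (7,5)]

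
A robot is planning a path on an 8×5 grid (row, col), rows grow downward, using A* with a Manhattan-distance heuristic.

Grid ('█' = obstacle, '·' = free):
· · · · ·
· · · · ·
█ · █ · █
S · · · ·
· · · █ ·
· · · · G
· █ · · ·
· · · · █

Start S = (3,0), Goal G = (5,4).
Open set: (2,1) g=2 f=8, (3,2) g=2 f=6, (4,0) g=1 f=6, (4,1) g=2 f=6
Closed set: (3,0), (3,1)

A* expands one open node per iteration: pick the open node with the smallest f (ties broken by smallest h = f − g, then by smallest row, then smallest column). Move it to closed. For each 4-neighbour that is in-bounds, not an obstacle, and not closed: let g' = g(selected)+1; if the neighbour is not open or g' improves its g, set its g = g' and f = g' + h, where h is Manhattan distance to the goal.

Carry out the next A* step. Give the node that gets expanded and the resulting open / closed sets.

step 1: expand (3,2) (f=6, h=4) → closed; open now [(2,1) g=2 f=8, (3,3) g=3 f=6, (4,0) g=1 f=6, (4,1) g=2 f=6, (4,2) g=3 f=6]

expanded=(3,2); open=[(2,1) g=2 f=8, (3,3) g=3 f=6, (4,0) g=1 f=6, (4,1) g=2 f=6, (4,2) g=3 f=6]; closed=[(3,0), (3,1), (3,2)]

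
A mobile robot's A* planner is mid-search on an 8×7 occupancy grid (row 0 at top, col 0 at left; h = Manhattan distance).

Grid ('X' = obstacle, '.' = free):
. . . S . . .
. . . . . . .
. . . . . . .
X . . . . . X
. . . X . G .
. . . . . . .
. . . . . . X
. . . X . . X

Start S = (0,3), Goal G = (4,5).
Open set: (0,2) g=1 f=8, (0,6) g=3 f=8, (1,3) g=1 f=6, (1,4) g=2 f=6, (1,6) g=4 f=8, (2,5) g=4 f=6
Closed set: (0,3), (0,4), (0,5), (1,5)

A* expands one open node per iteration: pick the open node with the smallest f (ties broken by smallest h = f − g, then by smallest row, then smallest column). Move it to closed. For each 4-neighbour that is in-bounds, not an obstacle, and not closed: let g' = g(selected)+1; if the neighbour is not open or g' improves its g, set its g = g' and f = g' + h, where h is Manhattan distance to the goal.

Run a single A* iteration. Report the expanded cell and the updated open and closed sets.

expanded=(2,5); open=[(0,2) g=1 f=8, (0,6) g=3 f=8, (1,3) g=1 f=6, (1,4) g=2 f=6, (1,6) g=4 f=8, (2,4) g=5 f=8, (2,6) g=5 f=8, (3,5) g=5 f=6]; closed=[(0,3), (0,4), (0,5), (1,5), (2,5)]

step 1: expand (2,5) (f=6, h=2) → closed; open now [(0,2) g=1 f=8, (0,6) g=3 f=8, (1,3) g=1 f=6, (1,4) g=2 f=6, (1,6) g=4 f=8, (2,4) g=5 f=8, (2,6) g=5 f=8, (3,5) g=5 f=6]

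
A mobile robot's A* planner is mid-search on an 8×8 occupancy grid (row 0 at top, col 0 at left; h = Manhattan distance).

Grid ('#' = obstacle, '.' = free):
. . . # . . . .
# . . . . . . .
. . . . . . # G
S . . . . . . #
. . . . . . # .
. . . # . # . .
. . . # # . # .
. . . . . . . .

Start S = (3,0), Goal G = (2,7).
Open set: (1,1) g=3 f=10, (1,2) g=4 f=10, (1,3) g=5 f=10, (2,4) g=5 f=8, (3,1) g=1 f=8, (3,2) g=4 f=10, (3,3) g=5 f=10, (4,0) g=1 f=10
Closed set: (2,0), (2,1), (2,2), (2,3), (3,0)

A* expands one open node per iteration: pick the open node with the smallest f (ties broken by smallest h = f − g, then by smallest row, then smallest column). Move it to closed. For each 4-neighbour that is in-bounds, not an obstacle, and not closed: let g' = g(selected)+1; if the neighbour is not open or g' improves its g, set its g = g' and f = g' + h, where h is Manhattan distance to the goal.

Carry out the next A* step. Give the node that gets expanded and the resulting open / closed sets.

expanded=(2,4); open=[(1,1) g=3 f=10, (1,2) g=4 f=10, (1,3) g=5 f=10, (1,4) g=6 f=10, (2,5) g=6 f=8, (3,1) g=1 f=8, (3,2) g=4 f=10, (3,3) g=5 f=10, (3,4) g=6 f=10, (4,0) g=1 f=10]; closed=[(2,0), (2,1), (2,2), (2,3), (2,4), (3,0)]

step 1: expand (2,4) (f=8, h=3) → closed; open now [(1,1) g=3 f=10, (1,2) g=4 f=10, (1,3) g=5 f=10, (1,4) g=6 f=10, (2,5) g=6 f=8, (3,1) g=1 f=8, (3,2) g=4 f=10, (3,3) g=5 f=10, (3,4) g=6 f=10, (4,0) g=1 f=10]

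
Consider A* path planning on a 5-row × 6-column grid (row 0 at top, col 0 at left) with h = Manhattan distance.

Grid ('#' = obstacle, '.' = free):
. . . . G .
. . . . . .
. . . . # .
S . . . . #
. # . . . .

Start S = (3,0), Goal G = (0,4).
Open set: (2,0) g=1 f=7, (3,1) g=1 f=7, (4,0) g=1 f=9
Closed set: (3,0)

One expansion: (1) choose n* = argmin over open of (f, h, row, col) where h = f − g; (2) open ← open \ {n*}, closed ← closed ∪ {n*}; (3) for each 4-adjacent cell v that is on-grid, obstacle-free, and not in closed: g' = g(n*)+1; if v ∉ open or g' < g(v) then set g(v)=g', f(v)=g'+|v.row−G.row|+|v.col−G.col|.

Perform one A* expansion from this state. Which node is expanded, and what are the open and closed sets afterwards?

step 1: expand (2,0) (f=7, h=6) → closed; open now [(1,0) g=2 f=7, (2,1) g=2 f=7, (3,1) g=1 f=7, (4,0) g=1 f=9]

expanded=(2,0); open=[(1,0) g=2 f=7, (2,1) g=2 f=7, (3,1) g=1 f=7, (4,0) g=1 f=9]; closed=[(2,0), (3,0)]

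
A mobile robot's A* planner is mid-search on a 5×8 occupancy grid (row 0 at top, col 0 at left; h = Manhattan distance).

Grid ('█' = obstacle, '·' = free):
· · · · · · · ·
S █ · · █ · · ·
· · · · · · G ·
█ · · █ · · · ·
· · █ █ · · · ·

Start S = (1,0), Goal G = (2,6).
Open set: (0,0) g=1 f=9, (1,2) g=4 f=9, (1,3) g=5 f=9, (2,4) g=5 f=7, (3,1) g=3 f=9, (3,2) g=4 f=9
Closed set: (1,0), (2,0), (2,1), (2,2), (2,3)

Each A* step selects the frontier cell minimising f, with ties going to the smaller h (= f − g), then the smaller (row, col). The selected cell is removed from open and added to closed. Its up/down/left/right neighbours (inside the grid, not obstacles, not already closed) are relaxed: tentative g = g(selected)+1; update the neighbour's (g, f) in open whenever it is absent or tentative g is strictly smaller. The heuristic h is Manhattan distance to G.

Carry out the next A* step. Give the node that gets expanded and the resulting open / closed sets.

expanded=(2,4); open=[(0,0) g=1 f=9, (1,2) g=4 f=9, (1,3) g=5 f=9, (2,5) g=6 f=7, (3,1) g=3 f=9, (3,2) g=4 f=9, (3,4) g=6 f=9]; closed=[(1,0), (2,0), (2,1), (2,2), (2,3), (2,4)]

step 1: expand (2,4) (f=7, h=2) → closed; open now [(0,0) g=1 f=9, (1,2) g=4 f=9, (1,3) g=5 f=9, (2,5) g=6 f=7, (3,1) g=3 f=9, (3,2) g=4 f=9, (3,4) g=6 f=9]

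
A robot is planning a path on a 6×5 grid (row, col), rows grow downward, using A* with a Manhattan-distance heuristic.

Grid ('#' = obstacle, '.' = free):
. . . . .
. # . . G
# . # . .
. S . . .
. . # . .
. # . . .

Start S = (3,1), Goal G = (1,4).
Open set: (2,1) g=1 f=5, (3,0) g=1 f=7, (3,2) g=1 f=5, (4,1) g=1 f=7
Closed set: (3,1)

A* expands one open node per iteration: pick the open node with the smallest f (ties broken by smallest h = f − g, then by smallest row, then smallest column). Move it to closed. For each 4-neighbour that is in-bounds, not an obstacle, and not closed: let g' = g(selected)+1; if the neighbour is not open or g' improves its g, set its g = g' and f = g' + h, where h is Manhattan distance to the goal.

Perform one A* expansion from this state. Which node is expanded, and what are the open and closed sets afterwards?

step 1: expand (2,1) (f=5, h=4) → closed; open now [(3,0) g=1 f=7, (3,2) g=1 f=5, (4,1) g=1 f=7]

expanded=(2,1); open=[(3,0) g=1 f=7, (3,2) g=1 f=5, (4,1) g=1 f=7]; closed=[(2,1), (3,1)]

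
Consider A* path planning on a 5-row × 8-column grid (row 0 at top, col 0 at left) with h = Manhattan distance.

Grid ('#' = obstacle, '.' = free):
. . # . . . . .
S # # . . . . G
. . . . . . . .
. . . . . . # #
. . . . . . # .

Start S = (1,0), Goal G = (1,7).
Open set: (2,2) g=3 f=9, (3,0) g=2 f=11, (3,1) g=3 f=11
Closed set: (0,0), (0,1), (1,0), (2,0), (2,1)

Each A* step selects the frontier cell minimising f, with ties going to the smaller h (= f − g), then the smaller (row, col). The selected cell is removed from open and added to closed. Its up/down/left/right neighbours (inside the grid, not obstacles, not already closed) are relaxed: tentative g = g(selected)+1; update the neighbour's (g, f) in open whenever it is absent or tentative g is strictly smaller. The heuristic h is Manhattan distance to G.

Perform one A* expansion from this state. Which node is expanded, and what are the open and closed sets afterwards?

expanded=(2,2); open=[(2,3) g=4 f=9, (3,0) g=2 f=11, (3,1) g=3 f=11, (3,2) g=4 f=11]; closed=[(0,0), (0,1), (1,0), (2,0), (2,1), (2,2)]

step 1: expand (2,2) (f=9, h=6) → closed; open now [(2,3) g=4 f=9, (3,0) g=2 f=11, (3,1) g=3 f=11, (3,2) g=4 f=11]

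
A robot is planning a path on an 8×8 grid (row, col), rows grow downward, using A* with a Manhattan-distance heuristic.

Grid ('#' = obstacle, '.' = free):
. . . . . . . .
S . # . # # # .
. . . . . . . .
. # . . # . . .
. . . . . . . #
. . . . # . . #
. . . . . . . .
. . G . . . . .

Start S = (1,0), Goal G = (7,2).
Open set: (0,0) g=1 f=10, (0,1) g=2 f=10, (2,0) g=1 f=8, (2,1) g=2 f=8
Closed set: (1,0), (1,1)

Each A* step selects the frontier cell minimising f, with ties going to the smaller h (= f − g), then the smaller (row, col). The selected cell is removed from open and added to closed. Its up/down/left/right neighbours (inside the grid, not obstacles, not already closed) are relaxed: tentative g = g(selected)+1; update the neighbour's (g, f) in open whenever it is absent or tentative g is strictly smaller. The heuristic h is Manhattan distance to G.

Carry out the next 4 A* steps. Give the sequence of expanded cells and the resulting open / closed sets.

step 1: expand (2,1) (f=8, h=6) → closed; open now [(0,0) g=1 f=10, (0,1) g=2 f=10, (2,0) g=1 f=8, (2,2) g=3 f=8]
step 2: expand (2,2) (f=8, h=5) → closed; open now [(0,0) g=1 f=10, (0,1) g=2 f=10, (2,0) g=1 f=8, (2,3) g=4 f=10, (3,2) g=4 f=8]
step 3: expand (3,2) (f=8, h=4) → closed; open now [(0,0) g=1 f=10, (0,1) g=2 f=10, (2,0) g=1 f=8, (2,3) g=4 f=10, (3,3) g=5 f=10, (4,2) g=5 f=8]
step 4: expand (4,2) (f=8, h=3) → closed; open now [(0,0) g=1 f=10, (0,1) g=2 f=10, (2,0) g=1 f=8, (2,3) g=4 f=10, (3,3) g=5 f=10, (4,1) g=6 f=10, (4,3) g=6 f=10, (5,2) g=6 f=8]

order=[(2,1) → (2,2) → (3,2) → (4,2)]; open=[(0,0) g=1 f=10, (0,1) g=2 f=10, (2,0) g=1 f=8, (2,3) g=4 f=10, (3,3) g=5 f=10, (4,1) g=6 f=10, (4,3) g=6 f=10, (5,2) g=6 f=8]; closed=[(1,0), (1,1), (2,1), (2,2), (3,2), (4,2)]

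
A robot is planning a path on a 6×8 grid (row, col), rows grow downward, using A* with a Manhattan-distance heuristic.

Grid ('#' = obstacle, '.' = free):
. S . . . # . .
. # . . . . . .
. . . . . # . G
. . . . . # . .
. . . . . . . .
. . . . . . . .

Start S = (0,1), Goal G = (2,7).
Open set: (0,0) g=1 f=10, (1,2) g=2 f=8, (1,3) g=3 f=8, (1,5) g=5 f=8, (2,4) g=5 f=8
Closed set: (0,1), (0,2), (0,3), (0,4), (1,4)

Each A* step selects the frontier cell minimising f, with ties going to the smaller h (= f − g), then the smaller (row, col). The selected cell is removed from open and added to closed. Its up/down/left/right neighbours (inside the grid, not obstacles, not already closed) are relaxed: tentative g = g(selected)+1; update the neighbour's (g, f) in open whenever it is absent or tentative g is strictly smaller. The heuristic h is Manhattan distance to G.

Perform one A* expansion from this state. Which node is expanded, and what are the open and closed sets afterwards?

expanded=(1,5); open=[(0,0) g=1 f=10, (1,2) g=2 f=8, (1,3) g=3 f=8, (1,6) g=6 f=8, (2,4) g=5 f=8]; closed=[(0,1), (0,2), (0,3), (0,4), (1,4), (1,5)]

step 1: expand (1,5) (f=8, h=3) → closed; open now [(0,0) g=1 f=10, (1,2) g=2 f=8, (1,3) g=3 f=8, (1,6) g=6 f=8, (2,4) g=5 f=8]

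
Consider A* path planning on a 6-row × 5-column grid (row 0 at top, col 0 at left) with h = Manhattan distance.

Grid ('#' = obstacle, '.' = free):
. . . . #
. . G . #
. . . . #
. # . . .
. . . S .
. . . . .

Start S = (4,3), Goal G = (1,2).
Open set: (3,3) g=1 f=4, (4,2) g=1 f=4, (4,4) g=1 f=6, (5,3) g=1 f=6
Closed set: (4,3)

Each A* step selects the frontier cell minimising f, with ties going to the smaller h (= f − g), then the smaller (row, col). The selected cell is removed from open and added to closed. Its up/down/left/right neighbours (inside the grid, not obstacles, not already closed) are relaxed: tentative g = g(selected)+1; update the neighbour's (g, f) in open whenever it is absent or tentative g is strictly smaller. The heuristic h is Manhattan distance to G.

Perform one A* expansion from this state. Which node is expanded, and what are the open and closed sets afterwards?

expanded=(3,3); open=[(2,3) g=2 f=4, (3,2) g=2 f=4, (3,4) g=2 f=6, (4,2) g=1 f=4, (4,4) g=1 f=6, (5,3) g=1 f=6]; closed=[(3,3), (4,3)]

step 1: expand (3,3) (f=4, h=3) → closed; open now [(2,3) g=2 f=4, (3,2) g=2 f=4, (3,4) g=2 f=6, (4,2) g=1 f=4, (4,4) g=1 f=6, (5,3) g=1 f=6]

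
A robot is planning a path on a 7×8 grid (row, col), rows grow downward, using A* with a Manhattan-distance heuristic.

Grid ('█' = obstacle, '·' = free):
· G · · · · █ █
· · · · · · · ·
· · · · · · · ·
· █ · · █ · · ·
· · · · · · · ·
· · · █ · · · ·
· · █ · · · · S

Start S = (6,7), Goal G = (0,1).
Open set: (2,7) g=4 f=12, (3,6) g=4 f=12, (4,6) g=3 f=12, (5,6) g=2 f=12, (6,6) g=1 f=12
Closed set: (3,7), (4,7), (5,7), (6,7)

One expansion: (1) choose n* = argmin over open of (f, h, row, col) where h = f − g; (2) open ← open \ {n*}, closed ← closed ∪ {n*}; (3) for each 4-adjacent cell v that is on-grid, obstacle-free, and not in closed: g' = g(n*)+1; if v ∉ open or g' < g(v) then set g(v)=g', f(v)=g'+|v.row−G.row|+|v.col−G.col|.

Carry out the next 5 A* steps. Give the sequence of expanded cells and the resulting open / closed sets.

order=[(2,7) → (1,7) → (1,6) → (1,5) → (0,5)]; open=[(0,4) g=9 f=12, (1,4) g=8 f=12, (2,5) g=8 f=14, (2,6) g=5 f=12, (3,6) g=4 f=12, (4,6) g=3 f=12, (5,6) g=2 f=12, (6,6) g=1 f=12]; closed=[(0,5), (1,5), (1,6), (1,7), (2,7), (3,7), (4,7), (5,7), (6,7)]

step 1: expand (2,7) (f=12, h=8) → closed; open now [(1,7) g=5 f=12, (2,6) g=5 f=12, (3,6) g=4 f=12, (4,6) g=3 f=12, (5,6) g=2 f=12, (6,6) g=1 f=12]
step 2: expand (1,7) (f=12, h=7) → closed; open now [(1,6) g=6 f=12, (2,6) g=5 f=12, (3,6) g=4 f=12, (4,6) g=3 f=12, (5,6) g=2 f=12, (6,6) g=1 f=12]
step 3: expand (1,6) (f=12, h=6) → closed; open now [(1,5) g=7 f=12, (2,6) g=5 f=12, (3,6) g=4 f=12, (4,6) g=3 f=12, (5,6) g=2 f=12, (6,6) g=1 f=12]
step 4: expand (1,5) (f=12, h=5) → closed; open now [(0,5) g=8 f=12, (1,4) g=8 f=12, (2,5) g=8 f=14, (2,6) g=5 f=12, (3,6) g=4 f=12, (4,6) g=3 f=12, (5,6) g=2 f=12, (6,6) g=1 f=12]
step 5: expand (0,5) (f=12, h=4) → closed; open now [(0,4) g=9 f=12, (1,4) g=8 f=12, (2,5) g=8 f=14, (2,6) g=5 f=12, (3,6) g=4 f=12, (4,6) g=3 f=12, (5,6) g=2 f=12, (6,6) g=1 f=12]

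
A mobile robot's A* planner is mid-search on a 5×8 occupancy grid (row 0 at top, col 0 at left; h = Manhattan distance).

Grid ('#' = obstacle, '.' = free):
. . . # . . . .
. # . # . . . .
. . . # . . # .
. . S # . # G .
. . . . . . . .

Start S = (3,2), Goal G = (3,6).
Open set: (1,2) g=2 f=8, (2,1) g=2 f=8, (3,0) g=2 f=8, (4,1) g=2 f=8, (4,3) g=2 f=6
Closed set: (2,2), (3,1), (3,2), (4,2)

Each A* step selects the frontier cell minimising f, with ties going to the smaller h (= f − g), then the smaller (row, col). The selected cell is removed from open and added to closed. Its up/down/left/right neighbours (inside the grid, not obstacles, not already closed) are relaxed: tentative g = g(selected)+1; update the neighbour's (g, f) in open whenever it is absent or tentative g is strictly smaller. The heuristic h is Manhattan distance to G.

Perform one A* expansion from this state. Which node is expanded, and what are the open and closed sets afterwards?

step 1: expand (4,3) (f=6, h=4) → closed; open now [(1,2) g=2 f=8, (2,1) g=2 f=8, (3,0) g=2 f=8, (4,1) g=2 f=8, (4,4) g=3 f=6]

expanded=(4,3); open=[(1,2) g=2 f=8, (2,1) g=2 f=8, (3,0) g=2 f=8, (4,1) g=2 f=8, (4,4) g=3 f=6]; closed=[(2,2), (3,1), (3,2), (4,2), (4,3)]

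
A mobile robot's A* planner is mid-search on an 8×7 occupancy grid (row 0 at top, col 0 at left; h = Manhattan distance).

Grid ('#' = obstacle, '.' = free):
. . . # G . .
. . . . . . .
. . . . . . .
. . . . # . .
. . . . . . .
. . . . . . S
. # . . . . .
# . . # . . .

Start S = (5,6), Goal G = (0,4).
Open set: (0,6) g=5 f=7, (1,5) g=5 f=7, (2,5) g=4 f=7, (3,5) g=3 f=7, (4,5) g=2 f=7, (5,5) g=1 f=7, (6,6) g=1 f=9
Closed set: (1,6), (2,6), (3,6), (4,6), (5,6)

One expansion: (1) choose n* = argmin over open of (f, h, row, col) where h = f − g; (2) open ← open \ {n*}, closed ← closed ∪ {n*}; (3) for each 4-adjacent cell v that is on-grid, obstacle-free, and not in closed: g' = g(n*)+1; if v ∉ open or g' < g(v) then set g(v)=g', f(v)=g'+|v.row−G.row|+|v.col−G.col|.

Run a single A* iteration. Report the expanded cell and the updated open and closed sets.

step 1: expand (0,6) (f=7, h=2) → closed; open now [(0,5) g=6 f=7, (1,5) g=5 f=7, (2,5) g=4 f=7, (3,5) g=3 f=7, (4,5) g=2 f=7, (5,5) g=1 f=7, (6,6) g=1 f=9]

expanded=(0,6); open=[(0,5) g=6 f=7, (1,5) g=5 f=7, (2,5) g=4 f=7, (3,5) g=3 f=7, (4,5) g=2 f=7, (5,5) g=1 f=7, (6,6) g=1 f=9]; closed=[(0,6), (1,6), (2,6), (3,6), (4,6), (5,6)]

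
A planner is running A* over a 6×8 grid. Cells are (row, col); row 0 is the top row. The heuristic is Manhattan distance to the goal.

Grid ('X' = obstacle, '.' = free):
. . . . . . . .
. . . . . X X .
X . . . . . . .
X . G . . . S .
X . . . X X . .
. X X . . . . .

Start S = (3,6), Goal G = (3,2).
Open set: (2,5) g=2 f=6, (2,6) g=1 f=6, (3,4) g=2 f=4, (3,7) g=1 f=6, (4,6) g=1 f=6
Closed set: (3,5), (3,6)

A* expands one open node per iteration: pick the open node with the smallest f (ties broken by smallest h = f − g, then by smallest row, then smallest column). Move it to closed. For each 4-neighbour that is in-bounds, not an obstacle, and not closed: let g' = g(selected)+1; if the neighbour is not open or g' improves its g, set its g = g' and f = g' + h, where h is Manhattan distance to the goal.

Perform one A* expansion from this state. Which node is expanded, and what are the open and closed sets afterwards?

expanded=(3,4); open=[(2,4) g=3 f=6, (2,5) g=2 f=6, (2,6) g=1 f=6, (3,3) g=3 f=4, (3,7) g=1 f=6, (4,6) g=1 f=6]; closed=[(3,4), (3,5), (3,6)]

step 1: expand (3,4) (f=4, h=2) → closed; open now [(2,4) g=3 f=6, (2,5) g=2 f=6, (2,6) g=1 f=6, (3,3) g=3 f=4, (3,7) g=1 f=6, (4,6) g=1 f=6]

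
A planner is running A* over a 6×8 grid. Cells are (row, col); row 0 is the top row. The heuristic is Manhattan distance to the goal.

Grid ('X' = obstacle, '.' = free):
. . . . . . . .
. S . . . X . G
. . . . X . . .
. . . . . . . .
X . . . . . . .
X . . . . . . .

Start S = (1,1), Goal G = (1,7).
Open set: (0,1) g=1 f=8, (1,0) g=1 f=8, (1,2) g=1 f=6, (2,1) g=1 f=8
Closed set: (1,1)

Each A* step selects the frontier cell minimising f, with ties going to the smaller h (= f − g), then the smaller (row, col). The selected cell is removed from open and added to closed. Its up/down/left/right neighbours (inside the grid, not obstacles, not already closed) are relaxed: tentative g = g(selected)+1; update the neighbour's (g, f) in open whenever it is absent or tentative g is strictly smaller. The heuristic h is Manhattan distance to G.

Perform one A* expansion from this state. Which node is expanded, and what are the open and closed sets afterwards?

expanded=(1,2); open=[(0,1) g=1 f=8, (0,2) g=2 f=8, (1,0) g=1 f=8, (1,3) g=2 f=6, (2,1) g=1 f=8, (2,2) g=2 f=8]; closed=[(1,1), (1,2)]

step 1: expand (1,2) (f=6, h=5) → closed; open now [(0,1) g=1 f=8, (0,2) g=2 f=8, (1,0) g=1 f=8, (1,3) g=2 f=6, (2,1) g=1 f=8, (2,2) g=2 f=8]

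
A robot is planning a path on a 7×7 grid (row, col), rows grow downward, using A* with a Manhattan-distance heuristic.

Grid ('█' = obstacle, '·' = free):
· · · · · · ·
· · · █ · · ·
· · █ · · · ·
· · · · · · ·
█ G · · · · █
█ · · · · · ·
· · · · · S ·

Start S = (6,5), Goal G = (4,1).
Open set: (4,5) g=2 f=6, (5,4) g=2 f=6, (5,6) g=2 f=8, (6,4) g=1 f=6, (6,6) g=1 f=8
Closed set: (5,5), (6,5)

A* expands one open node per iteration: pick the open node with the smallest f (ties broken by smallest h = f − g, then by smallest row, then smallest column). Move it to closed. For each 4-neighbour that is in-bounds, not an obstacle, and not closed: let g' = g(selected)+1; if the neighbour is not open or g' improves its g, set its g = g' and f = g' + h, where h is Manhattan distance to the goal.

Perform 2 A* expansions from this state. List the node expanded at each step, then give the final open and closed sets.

order=[(4,5) → (4,4)]; open=[(3,4) g=4 f=8, (3,5) g=3 f=8, (4,3) g=4 f=6, (5,4) g=2 f=6, (5,6) g=2 f=8, (6,4) g=1 f=6, (6,6) g=1 f=8]; closed=[(4,4), (4,5), (5,5), (6,5)]

step 1: expand (4,5) (f=6, h=4) → closed; open now [(3,5) g=3 f=8, (4,4) g=3 f=6, (5,4) g=2 f=6, (5,6) g=2 f=8, (6,4) g=1 f=6, (6,6) g=1 f=8]
step 2: expand (4,4) (f=6, h=3) → closed; open now [(3,4) g=4 f=8, (3,5) g=3 f=8, (4,3) g=4 f=6, (5,4) g=2 f=6, (5,6) g=2 f=8, (6,4) g=1 f=6, (6,6) g=1 f=8]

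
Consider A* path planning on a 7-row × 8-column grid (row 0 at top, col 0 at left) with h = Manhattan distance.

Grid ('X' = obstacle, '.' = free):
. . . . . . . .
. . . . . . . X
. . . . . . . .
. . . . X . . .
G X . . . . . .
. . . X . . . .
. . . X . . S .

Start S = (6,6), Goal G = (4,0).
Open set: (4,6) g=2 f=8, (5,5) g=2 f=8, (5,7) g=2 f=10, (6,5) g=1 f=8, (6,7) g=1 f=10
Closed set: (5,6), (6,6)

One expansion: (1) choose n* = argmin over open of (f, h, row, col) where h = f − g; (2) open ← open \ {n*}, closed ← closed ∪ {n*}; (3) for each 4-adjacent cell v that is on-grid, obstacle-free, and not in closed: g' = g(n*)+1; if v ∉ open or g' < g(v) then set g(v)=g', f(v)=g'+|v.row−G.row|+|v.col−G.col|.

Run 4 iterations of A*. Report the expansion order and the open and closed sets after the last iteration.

order=[(4,6) → (4,5) → (4,4) → (4,3)]; open=[(3,3) g=6 f=10, (3,5) g=4 f=10, (3,6) g=3 f=10, (4,2) g=6 f=8, (4,7) g=3 f=10, (5,4) g=5 f=10, (5,5) g=2 f=8, (5,7) g=2 f=10, (6,5) g=1 f=8, (6,7) g=1 f=10]; closed=[(4,3), (4,4), (4,5), (4,6), (5,6), (6,6)]

step 1: expand (4,6) (f=8, h=6) → closed; open now [(3,6) g=3 f=10, (4,5) g=3 f=8, (4,7) g=3 f=10, (5,5) g=2 f=8, (5,7) g=2 f=10, (6,5) g=1 f=8, (6,7) g=1 f=10]
step 2: expand (4,5) (f=8, h=5) → closed; open now [(3,5) g=4 f=10, (3,6) g=3 f=10, (4,4) g=4 f=8, (4,7) g=3 f=10, (5,5) g=2 f=8, (5,7) g=2 f=10, (6,5) g=1 f=8, (6,7) g=1 f=10]
step 3: expand (4,4) (f=8, h=4) → closed; open now [(3,5) g=4 f=10, (3,6) g=3 f=10, (4,3) g=5 f=8, (4,7) g=3 f=10, (5,4) g=5 f=10, (5,5) g=2 f=8, (5,7) g=2 f=10, (6,5) g=1 f=8, (6,7) g=1 f=10]
step 4: expand (4,3) (f=8, h=3) → closed; open now [(3,3) g=6 f=10, (3,5) g=4 f=10, (3,6) g=3 f=10, (4,2) g=6 f=8, (4,7) g=3 f=10, (5,4) g=5 f=10, (5,5) g=2 f=8, (5,7) g=2 f=10, (6,5) g=1 f=8, (6,7) g=1 f=10]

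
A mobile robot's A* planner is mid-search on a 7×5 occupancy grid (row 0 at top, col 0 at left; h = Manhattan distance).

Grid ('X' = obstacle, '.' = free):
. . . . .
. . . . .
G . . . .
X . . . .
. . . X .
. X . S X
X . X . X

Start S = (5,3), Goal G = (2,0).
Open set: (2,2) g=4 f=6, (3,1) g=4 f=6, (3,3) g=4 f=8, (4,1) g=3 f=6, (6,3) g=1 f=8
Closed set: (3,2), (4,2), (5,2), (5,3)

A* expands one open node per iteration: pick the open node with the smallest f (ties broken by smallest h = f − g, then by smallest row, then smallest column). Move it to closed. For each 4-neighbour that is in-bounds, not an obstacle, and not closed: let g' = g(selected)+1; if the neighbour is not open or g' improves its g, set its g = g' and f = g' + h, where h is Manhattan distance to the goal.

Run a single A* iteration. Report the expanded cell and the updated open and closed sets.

step 1: expand (2,2) (f=6, h=2) → closed; open now [(1,2) g=5 f=8, (2,1) g=5 f=6, (2,3) g=5 f=8, (3,1) g=4 f=6, (3,3) g=4 f=8, (4,1) g=3 f=6, (6,3) g=1 f=8]

expanded=(2,2); open=[(1,2) g=5 f=8, (2,1) g=5 f=6, (2,3) g=5 f=8, (3,1) g=4 f=6, (3,3) g=4 f=8, (4,1) g=3 f=6, (6,3) g=1 f=8]; closed=[(2,2), (3,2), (4,2), (5,2), (5,3)]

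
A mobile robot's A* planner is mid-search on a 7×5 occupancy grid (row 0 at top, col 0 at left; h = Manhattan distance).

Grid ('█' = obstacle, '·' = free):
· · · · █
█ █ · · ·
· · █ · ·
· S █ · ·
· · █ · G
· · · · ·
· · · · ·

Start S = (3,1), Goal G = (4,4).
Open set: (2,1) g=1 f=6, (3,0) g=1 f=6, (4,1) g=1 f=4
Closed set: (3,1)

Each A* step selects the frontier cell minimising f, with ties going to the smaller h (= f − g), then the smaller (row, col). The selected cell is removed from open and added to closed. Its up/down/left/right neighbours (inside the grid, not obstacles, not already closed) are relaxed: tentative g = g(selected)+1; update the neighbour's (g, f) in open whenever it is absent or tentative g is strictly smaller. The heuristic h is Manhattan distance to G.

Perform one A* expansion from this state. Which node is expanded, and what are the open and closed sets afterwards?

expanded=(4,1); open=[(2,1) g=1 f=6, (3,0) g=1 f=6, (4,0) g=2 f=6, (5,1) g=2 f=6]; closed=[(3,1), (4,1)]

step 1: expand (4,1) (f=4, h=3) → closed; open now [(2,1) g=1 f=6, (3,0) g=1 f=6, (4,0) g=2 f=6, (5,1) g=2 f=6]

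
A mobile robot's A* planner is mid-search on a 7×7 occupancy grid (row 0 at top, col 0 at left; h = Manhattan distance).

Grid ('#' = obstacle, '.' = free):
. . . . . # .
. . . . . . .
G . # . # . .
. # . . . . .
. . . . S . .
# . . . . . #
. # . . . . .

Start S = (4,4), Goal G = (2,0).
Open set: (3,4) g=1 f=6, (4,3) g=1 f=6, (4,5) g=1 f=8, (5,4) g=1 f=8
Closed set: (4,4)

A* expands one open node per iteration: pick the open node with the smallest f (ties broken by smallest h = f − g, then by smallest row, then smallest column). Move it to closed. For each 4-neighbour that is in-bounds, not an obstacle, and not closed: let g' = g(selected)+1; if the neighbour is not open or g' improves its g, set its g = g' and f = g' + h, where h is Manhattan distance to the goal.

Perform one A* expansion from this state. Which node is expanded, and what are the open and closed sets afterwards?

expanded=(3,4); open=[(3,3) g=2 f=6, (3,5) g=2 f=8, (4,3) g=1 f=6, (4,5) g=1 f=8, (5,4) g=1 f=8]; closed=[(3,4), (4,4)]

step 1: expand (3,4) (f=6, h=5) → closed; open now [(3,3) g=2 f=6, (3,5) g=2 f=8, (4,3) g=1 f=6, (4,5) g=1 f=8, (5,4) g=1 f=8]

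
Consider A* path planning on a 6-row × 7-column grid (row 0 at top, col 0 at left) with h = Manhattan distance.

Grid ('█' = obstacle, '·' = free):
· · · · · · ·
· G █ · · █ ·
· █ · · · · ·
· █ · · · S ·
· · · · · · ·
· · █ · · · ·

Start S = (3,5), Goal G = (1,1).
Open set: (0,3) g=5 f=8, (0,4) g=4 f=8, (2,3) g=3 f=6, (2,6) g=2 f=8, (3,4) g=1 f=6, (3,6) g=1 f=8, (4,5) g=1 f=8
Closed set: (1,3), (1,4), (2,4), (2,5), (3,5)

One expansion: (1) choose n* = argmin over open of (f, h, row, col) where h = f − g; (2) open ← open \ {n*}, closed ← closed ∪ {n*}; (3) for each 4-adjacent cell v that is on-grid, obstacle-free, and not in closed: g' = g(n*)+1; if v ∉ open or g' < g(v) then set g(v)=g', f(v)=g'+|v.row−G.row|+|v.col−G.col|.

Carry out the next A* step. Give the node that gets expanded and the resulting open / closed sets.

step 1: expand (2,3) (f=6, h=3) → closed; open now [(0,3) g=5 f=8, (0,4) g=4 f=8, (2,2) g=4 f=6, (2,6) g=2 f=8, (3,3) g=4 f=8, (3,4) g=1 f=6, (3,6) g=1 f=8, (4,5) g=1 f=8]

expanded=(2,3); open=[(0,3) g=5 f=8, (0,4) g=4 f=8, (2,2) g=4 f=6, (2,6) g=2 f=8, (3,3) g=4 f=8, (3,4) g=1 f=6, (3,6) g=1 f=8, (4,5) g=1 f=8]; closed=[(1,3), (1,4), (2,3), (2,4), (2,5), (3,5)]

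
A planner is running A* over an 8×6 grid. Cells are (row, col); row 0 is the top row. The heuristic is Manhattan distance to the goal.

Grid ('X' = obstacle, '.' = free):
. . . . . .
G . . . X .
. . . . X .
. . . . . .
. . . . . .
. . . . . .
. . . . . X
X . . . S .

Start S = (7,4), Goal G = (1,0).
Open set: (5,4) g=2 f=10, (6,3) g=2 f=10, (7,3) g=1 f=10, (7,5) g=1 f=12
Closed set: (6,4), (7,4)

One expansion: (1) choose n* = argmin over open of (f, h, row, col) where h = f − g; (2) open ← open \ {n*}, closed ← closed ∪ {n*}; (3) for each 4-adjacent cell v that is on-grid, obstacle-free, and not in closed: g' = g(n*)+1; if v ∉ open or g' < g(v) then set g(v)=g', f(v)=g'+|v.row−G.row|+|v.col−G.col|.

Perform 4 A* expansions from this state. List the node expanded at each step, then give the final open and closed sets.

step 1: expand (5,4) (f=10, h=8) → closed; open now [(4,4) g=3 f=10, (5,3) g=3 f=10, (5,5) g=3 f=12, (6,3) g=2 f=10, (7,3) g=1 f=10, (7,5) g=1 f=12]
step 2: expand (4,4) (f=10, h=7) → closed; open now [(3,4) g=4 f=10, (4,3) g=4 f=10, (4,5) g=4 f=12, (5,3) g=3 f=10, (5,5) g=3 f=12, (6,3) g=2 f=10, (7,3) g=1 f=10, (7,5) g=1 f=12]
step 3: expand (3,4) (f=10, h=6) → closed; open now [(3,3) g=5 f=10, (3,5) g=5 f=12, (4,3) g=4 f=10, (4,5) g=4 f=12, (5,3) g=3 f=10, (5,5) g=3 f=12, (6,3) g=2 f=10, (7,3) g=1 f=10, (7,5) g=1 f=12]
step 4: expand (3,3) (f=10, h=5) → closed; open now [(2,3) g=6 f=10, (3,2) g=6 f=10, (3,5) g=5 f=12, (4,3) g=4 f=10, (4,5) g=4 f=12, (5,3) g=3 f=10, (5,5) g=3 f=12, (6,3) g=2 f=10, (7,3) g=1 f=10, (7,5) g=1 f=12]

order=[(5,4) → (4,4) → (3,4) → (3,3)]; open=[(2,3) g=6 f=10, (3,2) g=6 f=10, (3,5) g=5 f=12, (4,3) g=4 f=10, (4,5) g=4 f=12, (5,3) g=3 f=10, (5,5) g=3 f=12, (6,3) g=2 f=10, (7,3) g=1 f=10, (7,5) g=1 f=12]; closed=[(3,3), (3,4), (4,4), (5,4), (6,4), (7,4)]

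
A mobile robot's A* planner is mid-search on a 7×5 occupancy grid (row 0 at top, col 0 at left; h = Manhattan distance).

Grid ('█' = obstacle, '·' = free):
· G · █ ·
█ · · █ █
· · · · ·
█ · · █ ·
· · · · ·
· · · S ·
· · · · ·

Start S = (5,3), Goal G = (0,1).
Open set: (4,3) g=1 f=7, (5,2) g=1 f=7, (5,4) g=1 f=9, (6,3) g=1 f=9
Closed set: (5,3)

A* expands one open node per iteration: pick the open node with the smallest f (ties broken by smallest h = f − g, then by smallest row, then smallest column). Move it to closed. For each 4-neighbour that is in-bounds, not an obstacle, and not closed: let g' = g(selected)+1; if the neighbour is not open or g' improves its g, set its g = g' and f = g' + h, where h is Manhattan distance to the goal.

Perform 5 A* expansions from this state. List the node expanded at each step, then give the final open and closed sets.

step 1: expand (4,3) (f=7, h=6) → closed; open now [(4,2) g=2 f=7, (4,4) g=2 f=9, (5,2) g=1 f=7, (5,4) g=1 f=9, (6,3) g=1 f=9]
step 2: expand (4,2) (f=7, h=5) → closed; open now [(3,2) g=3 f=7, (4,1) g=3 f=7, (4,4) g=2 f=9, (5,2) g=1 f=7, (5,4) g=1 f=9, (6,3) g=1 f=9]
step 3: expand (3,2) (f=7, h=4) → closed; open now [(2,2) g=4 f=7, (3,1) g=4 f=7, (4,1) g=3 f=7, (4,4) g=2 f=9, (5,2) g=1 f=7, (5,4) g=1 f=9, (6,3) g=1 f=9]
step 4: expand (2,2) (f=7, h=3) → closed; open now [(1,2) g=5 f=7, (2,1) g=5 f=7, (2,3) g=5 f=9, (3,1) g=4 f=7, (4,1) g=3 f=7, (4,4) g=2 f=9, (5,2) g=1 f=7, (5,4) g=1 f=9, (6,3) g=1 f=9]
step 5: expand (1,2) (f=7, h=2) → closed; open now [(0,2) g=6 f=7, (1,1) g=6 f=7, (2,1) g=5 f=7, (2,3) g=5 f=9, (3,1) g=4 f=7, (4,1) g=3 f=7, (4,4) g=2 f=9, (5,2) g=1 f=7, (5,4) g=1 f=9, (6,3) g=1 f=9]

order=[(4,3) → (4,2) → (3,2) → (2,2) → (1,2)]; open=[(0,2) g=6 f=7, (1,1) g=6 f=7, (2,1) g=5 f=7, (2,3) g=5 f=9, (3,1) g=4 f=7, (4,1) g=3 f=7, (4,4) g=2 f=9, (5,2) g=1 f=7, (5,4) g=1 f=9, (6,3) g=1 f=9]; closed=[(1,2), (2,2), (3,2), (4,2), (4,3), (5,3)]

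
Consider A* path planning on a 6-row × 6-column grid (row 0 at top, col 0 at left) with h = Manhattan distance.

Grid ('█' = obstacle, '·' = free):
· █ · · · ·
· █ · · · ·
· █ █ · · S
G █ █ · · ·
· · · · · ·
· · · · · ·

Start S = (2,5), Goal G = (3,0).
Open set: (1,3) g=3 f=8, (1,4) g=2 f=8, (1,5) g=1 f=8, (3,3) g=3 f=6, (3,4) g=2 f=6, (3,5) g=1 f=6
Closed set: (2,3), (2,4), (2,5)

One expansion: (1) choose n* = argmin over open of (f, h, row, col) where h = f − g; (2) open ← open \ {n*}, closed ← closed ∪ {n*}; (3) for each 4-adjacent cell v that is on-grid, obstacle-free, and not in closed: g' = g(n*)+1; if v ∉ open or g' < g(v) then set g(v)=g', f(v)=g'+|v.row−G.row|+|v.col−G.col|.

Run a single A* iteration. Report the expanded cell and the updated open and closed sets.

expanded=(3,3); open=[(1,3) g=3 f=8, (1,4) g=2 f=8, (1,5) g=1 f=8, (3,4) g=2 f=6, (3,5) g=1 f=6, (4,3) g=4 f=8]; closed=[(2,3), (2,4), (2,5), (3,3)]

step 1: expand (3,3) (f=6, h=3) → closed; open now [(1,3) g=3 f=8, (1,4) g=2 f=8, (1,5) g=1 f=8, (3,4) g=2 f=6, (3,5) g=1 f=6, (4,3) g=4 f=8]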